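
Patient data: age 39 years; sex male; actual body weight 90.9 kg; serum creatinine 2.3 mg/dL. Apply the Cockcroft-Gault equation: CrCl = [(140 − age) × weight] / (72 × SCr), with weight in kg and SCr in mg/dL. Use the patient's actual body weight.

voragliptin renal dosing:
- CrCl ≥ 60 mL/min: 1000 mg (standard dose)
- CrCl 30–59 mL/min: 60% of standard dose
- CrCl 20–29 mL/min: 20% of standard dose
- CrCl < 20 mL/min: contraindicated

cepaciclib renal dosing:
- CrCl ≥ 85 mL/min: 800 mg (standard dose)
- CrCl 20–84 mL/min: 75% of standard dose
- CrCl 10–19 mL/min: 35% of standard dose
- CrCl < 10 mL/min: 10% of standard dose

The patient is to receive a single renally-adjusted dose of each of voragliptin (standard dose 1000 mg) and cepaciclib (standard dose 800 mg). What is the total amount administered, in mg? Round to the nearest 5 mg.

1200 mg

CrCl = (140 − 39) × 90.9 / (72 × 2.3) = 9180.9 / 165.60 ≈ 55.4 mL/min
CrCl ≈ 55 mL/min.
voragliptin: 30–59 mL/min → 60% of 1000 mg = 600 mg.
cepaciclib: 20–84 mL/min → 75% of 800 mg = 600 mg.
Total = 600 + 600 = 1200 mg.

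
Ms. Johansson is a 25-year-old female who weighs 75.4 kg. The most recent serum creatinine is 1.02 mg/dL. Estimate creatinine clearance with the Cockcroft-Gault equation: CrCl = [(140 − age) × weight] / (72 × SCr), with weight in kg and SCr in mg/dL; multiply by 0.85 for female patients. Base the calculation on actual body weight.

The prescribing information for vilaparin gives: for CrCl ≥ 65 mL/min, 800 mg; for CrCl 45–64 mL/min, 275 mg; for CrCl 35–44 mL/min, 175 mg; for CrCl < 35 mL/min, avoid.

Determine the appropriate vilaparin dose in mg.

800 mg

CrCl = (140 − 25) × 75.4 / (72 × 1.02) × 0.85 = 8671.0 / 73.44 × 0.85 ≈ 100.4 mL/min
CrCl ≈ 100 mL/min → bracket ≥ 65 mL/min.
Dose for this bracket: 800 mg.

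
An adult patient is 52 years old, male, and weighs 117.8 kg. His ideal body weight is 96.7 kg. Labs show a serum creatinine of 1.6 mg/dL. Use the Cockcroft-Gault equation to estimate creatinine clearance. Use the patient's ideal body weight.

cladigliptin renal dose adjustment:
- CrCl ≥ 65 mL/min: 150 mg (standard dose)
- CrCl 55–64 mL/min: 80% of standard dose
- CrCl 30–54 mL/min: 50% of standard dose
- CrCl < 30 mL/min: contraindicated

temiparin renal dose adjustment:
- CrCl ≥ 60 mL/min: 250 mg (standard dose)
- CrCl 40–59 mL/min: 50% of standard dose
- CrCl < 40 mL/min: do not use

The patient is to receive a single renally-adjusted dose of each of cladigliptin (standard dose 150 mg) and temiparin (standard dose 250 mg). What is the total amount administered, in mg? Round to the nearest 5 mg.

400 mg

CrCl = (140 − 52) × 96.7 / (72 × 1.6) = 8509.6 / 115.20 ≈ 73.9 mL/min
CrCl ≈ 74 mL/min.
cladigliptin: ≥ 65 mL/min → 100% of 150 mg = 150 mg.
temiparin: ≥ 60 mL/min → 100% of 250 mg = 250 mg.
Total = 150 + 250 = 400 mg.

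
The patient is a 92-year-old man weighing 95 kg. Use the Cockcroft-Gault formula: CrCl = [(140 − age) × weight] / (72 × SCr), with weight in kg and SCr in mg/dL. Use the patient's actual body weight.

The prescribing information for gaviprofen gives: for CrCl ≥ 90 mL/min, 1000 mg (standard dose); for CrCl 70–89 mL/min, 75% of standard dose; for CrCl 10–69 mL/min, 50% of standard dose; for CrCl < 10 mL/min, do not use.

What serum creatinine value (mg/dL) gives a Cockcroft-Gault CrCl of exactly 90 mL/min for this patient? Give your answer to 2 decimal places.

0.70 mg/dL

Standard dose requires CrCl ≥ 90 mL/min.
Set (140 − 92) × 95 / (72 × SCr) = 90
SCr = (140 − 92) × 95 / (72 × 90) = 0.704 mg/dL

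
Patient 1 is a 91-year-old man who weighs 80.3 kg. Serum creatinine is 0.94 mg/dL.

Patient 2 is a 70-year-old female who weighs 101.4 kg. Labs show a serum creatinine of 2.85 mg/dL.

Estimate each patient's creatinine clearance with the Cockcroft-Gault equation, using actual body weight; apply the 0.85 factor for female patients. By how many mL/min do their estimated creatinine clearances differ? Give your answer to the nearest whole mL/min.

29 mL/min

Patient 1: CrCl = (140 − 91) × 80.3 / (72 × 0.94) = 3934.7 / 67.68 ≈ 58.1 mL/min
Patient 2: CrCl = (140 − 70) × 101.4 / (72 × 2.85) × 0.85 = 7098.0 / 205.20 × 0.85 ≈ 29.4 mL/min
|58.1 − 29.4| = 28.7 mL/min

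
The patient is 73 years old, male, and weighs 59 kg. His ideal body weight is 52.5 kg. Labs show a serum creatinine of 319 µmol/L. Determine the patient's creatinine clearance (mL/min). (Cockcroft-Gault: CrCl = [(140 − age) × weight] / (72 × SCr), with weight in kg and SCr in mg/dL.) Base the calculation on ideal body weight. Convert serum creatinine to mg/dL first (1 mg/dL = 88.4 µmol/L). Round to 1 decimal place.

13.5 mL/min

SCr = 319 / 88.4 = 3.609 mg/dL
CrCl = (140 − 73) × 52.5 / (72 × 3.609) = 3517.5 / 259.85 ≈ 13.5 mL/min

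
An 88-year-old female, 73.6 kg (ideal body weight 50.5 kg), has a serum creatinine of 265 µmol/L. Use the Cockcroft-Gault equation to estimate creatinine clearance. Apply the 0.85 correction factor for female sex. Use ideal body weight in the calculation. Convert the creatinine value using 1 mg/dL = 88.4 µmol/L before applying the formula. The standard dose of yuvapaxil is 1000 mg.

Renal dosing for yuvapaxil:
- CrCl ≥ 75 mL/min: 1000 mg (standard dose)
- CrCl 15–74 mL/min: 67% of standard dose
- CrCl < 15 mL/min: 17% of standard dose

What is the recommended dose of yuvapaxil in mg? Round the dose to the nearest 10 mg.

170 mg

SCr = 265 / 88.4 = 2.998 mg/dL
CrCl = (140 − 88) × 50.5 / (72 × 2.998) × 0.85 = 2626.0 / 215.86 × 0.85 ≈ 10.3 mL/min
CrCl ≈ 10 mL/min → bracket < 15 mL/min.
17% of 1000 mg = 170 mg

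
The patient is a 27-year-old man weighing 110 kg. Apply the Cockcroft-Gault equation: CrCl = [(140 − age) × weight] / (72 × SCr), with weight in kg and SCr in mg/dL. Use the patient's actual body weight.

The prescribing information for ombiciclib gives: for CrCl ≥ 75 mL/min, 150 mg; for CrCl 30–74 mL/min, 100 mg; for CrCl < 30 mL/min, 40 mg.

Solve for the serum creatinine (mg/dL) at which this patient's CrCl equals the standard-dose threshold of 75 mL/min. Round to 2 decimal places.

Standard dose requires CrCl ≥ 75 mL/min.
Set (140 − 27) × 110 / (72 × SCr) = 75
SCr = (140 − 27) × 110 / (72 × 75) = 2.302 mg/dL

2.30 mg/dL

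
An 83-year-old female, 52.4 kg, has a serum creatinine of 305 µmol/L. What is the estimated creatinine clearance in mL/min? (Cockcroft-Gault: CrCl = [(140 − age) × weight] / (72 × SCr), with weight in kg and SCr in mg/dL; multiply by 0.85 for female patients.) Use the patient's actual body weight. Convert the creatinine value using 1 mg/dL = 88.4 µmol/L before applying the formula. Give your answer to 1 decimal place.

SCr = 305 / 88.4 = 3.45 mg/dL
CrCl = (140 − 83) × 52.4 / (72 × 3.45) × 0.85 = 2986.8 / 248.40 × 0.85 ≈ 10.2 mL/min

10.2 mL/min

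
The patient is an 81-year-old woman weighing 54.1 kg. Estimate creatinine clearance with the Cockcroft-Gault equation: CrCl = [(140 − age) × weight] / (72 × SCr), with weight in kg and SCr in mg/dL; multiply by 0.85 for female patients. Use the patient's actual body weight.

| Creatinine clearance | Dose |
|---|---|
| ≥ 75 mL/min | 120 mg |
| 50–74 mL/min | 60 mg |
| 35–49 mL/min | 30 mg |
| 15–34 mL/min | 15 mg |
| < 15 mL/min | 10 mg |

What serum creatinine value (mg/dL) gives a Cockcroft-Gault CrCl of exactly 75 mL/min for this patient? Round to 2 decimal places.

Standard dose requires CrCl ≥ 75 mL/min.
Set (140 − 81) × 54.1 × 0.85 / (72 × SCr) = 75
SCr = (140 − 81) × 54.1 × 0.85 / (72 × 75) = 0.502 mg/dL

0.50 mg/dL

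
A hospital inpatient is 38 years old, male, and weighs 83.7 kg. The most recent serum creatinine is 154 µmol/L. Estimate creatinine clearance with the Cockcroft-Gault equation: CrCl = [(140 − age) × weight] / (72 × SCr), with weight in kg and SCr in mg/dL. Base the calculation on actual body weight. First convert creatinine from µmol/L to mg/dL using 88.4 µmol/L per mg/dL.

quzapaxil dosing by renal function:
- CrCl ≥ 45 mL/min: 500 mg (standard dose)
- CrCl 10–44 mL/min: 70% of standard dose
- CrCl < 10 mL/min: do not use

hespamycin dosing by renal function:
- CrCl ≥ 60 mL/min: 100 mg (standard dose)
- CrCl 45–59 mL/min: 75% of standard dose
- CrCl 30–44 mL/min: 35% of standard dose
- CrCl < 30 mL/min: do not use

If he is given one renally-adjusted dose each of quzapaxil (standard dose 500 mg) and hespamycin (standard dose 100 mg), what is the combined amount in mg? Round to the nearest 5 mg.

SCr = 154 / 88.4 = 1.742 mg/dL
CrCl = (140 − 38) × 83.7 / (72 × 1.742) = 8537.4 / 125.42 ≈ 68.1 mL/min
CrCl ≈ 68 mL/min.
quzapaxil: ≥ 45 mL/min → 100% of 500 mg = 500 mg.
hespamycin: ≥ 60 mL/min → 100% of 100 mg = 100 mg.
Total = 500 + 100 = 600 mg.

600 mg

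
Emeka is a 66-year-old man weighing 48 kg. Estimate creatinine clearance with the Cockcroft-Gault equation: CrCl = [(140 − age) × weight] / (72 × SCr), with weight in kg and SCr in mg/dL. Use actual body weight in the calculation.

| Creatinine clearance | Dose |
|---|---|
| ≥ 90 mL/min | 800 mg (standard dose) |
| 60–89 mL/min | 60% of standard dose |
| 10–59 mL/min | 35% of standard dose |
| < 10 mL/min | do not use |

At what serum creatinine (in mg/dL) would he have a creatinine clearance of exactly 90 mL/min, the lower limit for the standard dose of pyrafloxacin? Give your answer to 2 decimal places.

0.55 mg/dL

Standard dose requires CrCl ≥ 90 mL/min.
Set (140 − 66) × 48 / (72 × SCr) = 90
SCr = (140 − 66) × 48 / (72 × 90) = 0.548 mg/dL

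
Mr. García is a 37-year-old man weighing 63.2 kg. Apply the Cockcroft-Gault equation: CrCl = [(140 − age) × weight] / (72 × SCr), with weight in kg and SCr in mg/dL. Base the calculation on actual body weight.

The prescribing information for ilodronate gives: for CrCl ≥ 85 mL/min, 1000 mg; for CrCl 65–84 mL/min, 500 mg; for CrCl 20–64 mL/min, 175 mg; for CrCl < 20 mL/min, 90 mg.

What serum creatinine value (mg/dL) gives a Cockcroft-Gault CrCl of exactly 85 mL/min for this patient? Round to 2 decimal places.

Standard dose requires CrCl ≥ 85 mL/min.
Set (140 − 37) × 63.2 / (72 × SCr) = 85
SCr = (140 − 37) × 63.2 / (72 × 85) = 1.064 mg/dL

1.06 mg/dL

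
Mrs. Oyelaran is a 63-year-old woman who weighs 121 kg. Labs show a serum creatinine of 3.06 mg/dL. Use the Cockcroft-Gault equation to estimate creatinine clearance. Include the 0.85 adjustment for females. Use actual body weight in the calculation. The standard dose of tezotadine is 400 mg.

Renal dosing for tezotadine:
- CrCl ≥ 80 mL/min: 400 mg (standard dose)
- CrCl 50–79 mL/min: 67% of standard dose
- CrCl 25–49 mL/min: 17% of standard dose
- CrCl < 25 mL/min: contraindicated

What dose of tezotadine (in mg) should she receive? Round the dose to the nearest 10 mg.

70 mg

CrCl = (140 − 63) × 121 / (72 × 3.06) × 0.85 = 9317.0 / 220.32 × 0.85 ≈ 35.9 mL/min
CrCl ≈ 36 mL/min → bracket 25–49 mL/min.
17% of 400 mg = 68 mg → 70 mg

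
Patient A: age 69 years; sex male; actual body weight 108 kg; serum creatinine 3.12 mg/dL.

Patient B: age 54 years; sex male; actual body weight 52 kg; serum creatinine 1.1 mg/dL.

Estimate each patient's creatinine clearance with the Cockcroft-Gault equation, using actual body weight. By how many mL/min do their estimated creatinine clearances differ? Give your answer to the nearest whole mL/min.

22 mL/min

Patient A: CrCl = (140 − 69) × 108 / (72 × 3.12) = 7668.0 / 224.64 ≈ 34.1 mL/min
Patient B: CrCl = (140 − 54) × 52 / (72 × 1.1) = 4472.0 / 79.20 ≈ 56.5 mL/min
|34.1 − 56.5| = 22.4 mL/min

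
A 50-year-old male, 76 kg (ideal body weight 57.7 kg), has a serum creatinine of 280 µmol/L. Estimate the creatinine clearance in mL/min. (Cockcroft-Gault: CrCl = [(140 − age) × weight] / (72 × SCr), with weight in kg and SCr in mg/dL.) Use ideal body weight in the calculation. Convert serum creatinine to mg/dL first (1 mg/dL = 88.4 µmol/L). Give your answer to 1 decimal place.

SCr = 280 / 88.4 = 3.167 mg/dL
CrCl = (140 − 50) × 57.7 / (72 × 3.167) = 5193.0 / 228.02 ≈ 22.8 mL/min

22.8 mL/min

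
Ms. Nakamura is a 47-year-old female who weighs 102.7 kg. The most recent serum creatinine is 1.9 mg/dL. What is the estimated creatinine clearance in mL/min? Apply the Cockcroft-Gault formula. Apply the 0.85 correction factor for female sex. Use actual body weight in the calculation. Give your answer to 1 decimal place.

59.3 mL/min

CrCl = (140 − 47) × 102.7 / (72 × 1.9) × 0.85 = 9551.1 / 136.80 × 0.85 ≈ 59.3 mL/min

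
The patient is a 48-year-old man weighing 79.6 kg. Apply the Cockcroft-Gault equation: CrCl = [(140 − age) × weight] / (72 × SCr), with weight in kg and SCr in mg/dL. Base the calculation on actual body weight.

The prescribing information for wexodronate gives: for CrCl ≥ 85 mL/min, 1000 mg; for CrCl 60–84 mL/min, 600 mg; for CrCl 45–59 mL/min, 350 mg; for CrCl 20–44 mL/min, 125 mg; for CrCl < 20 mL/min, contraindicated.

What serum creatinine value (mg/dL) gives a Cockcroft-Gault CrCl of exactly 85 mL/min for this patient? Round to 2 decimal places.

Standard dose requires CrCl ≥ 85 mL/min.
Set (140 − 48) × 79.6 / (72 × SCr) = 85
SCr = (140 − 48) × 79.6 / (72 × 85) = 1.197 mg/dL

1.20 mg/dL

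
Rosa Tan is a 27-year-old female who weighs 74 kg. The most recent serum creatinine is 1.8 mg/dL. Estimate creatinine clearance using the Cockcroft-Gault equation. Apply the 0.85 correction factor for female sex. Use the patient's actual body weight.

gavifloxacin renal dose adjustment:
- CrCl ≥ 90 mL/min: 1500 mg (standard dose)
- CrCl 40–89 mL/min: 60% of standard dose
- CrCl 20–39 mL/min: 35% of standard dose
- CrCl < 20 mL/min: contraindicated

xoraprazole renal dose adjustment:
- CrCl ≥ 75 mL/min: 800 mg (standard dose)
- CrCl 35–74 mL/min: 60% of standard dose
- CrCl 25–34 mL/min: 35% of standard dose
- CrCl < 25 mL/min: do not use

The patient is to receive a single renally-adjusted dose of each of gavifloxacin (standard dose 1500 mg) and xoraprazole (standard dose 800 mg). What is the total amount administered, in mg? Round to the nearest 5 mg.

CrCl = (140 − 27) × 74 / (72 × 1.8) × 0.85 = 8362.0 / 129.60 × 0.85 ≈ 54.8 mL/min
CrCl ≈ 55 mL/min.
gavifloxacin: 40–89 mL/min → 60% of 1500 mg = 900 mg.
xoraprazole: 35–74 mL/min → 60% of 800 mg = 480 mg.
Total = 900 + 480 = 1380 mg.

1380 mg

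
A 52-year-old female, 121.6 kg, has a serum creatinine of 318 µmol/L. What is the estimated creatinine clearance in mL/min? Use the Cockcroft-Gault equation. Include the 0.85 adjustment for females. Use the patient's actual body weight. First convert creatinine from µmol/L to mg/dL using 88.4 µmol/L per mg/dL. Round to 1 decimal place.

35.1 mL/min

SCr = 318 / 88.4 = 3.597 mg/dL
CrCl = (140 − 52) × 121.6 / (72 × 3.597) × 0.85 = 10700.8 / 258.98 × 0.85 ≈ 35.1 mL/min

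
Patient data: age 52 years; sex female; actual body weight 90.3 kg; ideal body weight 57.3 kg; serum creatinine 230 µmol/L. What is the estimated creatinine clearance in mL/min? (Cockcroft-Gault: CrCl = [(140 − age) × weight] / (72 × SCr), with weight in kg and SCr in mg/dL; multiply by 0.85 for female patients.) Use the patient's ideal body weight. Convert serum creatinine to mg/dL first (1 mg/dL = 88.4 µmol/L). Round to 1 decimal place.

SCr = 230 / 88.4 = 2.602 mg/dL
CrCl = (140 − 52) × 57.3 / (72 × 2.602) × 0.85 = 5042.4 / 187.34 × 0.85 ≈ 22.9 mL/min

22.9 mL/min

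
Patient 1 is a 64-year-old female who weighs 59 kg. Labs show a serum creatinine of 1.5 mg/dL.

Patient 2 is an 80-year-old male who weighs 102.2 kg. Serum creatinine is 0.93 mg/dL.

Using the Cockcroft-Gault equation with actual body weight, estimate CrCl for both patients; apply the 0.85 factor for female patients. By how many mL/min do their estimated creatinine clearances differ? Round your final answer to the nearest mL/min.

56 mL/min

Patient 1: CrCl = (140 − 64) × 59 / (72 × 1.5) × 0.85 = 4484.0 / 108.00 × 0.85 ≈ 35.3 mL/min
Patient 2: CrCl = (140 − 80) × 102.2 / (72 × 0.93) = 6132.0 / 66.96 ≈ 91.6 mL/min
|35.3 − 91.6| = 56.3 mL/min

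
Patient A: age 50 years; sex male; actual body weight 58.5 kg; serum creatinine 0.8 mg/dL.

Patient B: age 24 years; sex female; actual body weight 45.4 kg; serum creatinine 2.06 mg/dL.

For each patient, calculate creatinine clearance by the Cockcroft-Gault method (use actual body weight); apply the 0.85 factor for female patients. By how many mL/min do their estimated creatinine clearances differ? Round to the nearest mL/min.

61 mL/min

Patient A: CrCl = (140 − 50) × 58.5 / (72 × 0.8) = 5265.0 / 57.60 ≈ 91.4 mL/min
Patient B: CrCl = (140 − 24) × 45.4 / (72 × 2.06) × 0.85 = 5266.4 / 148.32 × 0.85 ≈ 30.2 mL/min
|91.4 − 30.2| = 61.2 mL/min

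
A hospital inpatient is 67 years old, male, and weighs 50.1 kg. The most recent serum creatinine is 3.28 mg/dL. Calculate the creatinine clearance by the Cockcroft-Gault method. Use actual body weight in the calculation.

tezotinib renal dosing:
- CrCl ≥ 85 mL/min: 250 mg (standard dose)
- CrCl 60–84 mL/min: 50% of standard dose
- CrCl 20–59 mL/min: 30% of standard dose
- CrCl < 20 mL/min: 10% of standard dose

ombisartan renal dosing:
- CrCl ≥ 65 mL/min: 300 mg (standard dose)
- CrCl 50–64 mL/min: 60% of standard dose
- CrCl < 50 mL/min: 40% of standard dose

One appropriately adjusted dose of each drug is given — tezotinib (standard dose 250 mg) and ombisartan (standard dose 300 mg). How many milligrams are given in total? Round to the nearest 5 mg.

CrCl = (140 − 67) × 50.1 / (72 × 3.28) = 3657.3 / 236.16 ≈ 15.5 mL/min
CrCl ≈ 15 mL/min.
tezotinib: < 20 mL/min → 10% of 250 mg = 25 mg.
ombisartan: < 50 mL/min → 40% of 300 mg = 120 mg.
Total = 25 + 120 = 145 mg.

145 mg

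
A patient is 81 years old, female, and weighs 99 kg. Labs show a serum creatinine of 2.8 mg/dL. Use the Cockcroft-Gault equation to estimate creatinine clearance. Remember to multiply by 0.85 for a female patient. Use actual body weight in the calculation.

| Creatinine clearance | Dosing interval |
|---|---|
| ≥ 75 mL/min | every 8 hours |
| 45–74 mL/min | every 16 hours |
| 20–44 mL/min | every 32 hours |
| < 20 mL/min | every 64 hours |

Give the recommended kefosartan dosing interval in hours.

CrCl = (140 − 81) × 99 / (72 × 2.8) × 0.85 = 5841.0 / 201.60 × 0.85 ≈ 24.6 mL/min
CrCl ≈ 25 mL/min → bracket 20–44 mL/min → every 32 hours.

every 32 hours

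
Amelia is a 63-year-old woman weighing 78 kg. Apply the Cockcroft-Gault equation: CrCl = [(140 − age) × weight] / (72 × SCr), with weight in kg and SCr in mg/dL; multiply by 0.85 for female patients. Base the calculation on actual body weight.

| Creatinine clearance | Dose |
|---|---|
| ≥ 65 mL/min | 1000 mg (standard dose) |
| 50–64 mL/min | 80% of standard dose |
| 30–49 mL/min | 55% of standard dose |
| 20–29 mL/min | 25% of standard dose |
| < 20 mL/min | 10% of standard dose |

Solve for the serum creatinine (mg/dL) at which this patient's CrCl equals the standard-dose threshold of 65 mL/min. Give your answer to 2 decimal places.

1.09 mg/dL

Standard dose requires CrCl ≥ 65 mL/min.
Set (140 − 63) × 78 × 0.85 / (72 × SCr) = 65
SCr = (140 − 63) × 78 × 0.85 / (72 × 65) = 1.091 mg/dL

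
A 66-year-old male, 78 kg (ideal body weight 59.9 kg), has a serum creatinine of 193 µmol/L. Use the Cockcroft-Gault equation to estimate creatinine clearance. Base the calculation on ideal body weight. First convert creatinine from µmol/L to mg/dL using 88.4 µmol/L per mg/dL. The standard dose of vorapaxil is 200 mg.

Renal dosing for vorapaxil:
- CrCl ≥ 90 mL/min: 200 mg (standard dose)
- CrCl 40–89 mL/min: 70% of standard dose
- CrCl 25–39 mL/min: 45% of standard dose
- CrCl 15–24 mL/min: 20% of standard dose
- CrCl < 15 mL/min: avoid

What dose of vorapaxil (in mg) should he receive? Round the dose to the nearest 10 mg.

90 mg

SCr = 193 / 88.4 = 2.183 mg/dL
CrCl = (140 − 66) × 59.9 / (72 × 2.183) = 4432.6 / 157.18 ≈ 28.2 mL/min
CrCl ≈ 28 mL/min → bracket 25–39 mL/min.
45% of 200 mg = 90 mg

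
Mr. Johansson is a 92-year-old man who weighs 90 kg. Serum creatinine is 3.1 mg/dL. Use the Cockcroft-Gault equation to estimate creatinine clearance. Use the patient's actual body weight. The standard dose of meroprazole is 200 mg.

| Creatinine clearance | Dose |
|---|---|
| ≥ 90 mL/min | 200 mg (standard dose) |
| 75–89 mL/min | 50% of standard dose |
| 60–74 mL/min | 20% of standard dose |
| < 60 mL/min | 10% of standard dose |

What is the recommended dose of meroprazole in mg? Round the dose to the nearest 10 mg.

CrCl = (140 − 92) × 90 / (72 × 3.1) = 4320.0 / 223.20 ≈ 19.4 mL/min
CrCl ≈ 19 mL/min → bracket < 60 mL/min.
10% of 200 mg = 20 mg

20 mg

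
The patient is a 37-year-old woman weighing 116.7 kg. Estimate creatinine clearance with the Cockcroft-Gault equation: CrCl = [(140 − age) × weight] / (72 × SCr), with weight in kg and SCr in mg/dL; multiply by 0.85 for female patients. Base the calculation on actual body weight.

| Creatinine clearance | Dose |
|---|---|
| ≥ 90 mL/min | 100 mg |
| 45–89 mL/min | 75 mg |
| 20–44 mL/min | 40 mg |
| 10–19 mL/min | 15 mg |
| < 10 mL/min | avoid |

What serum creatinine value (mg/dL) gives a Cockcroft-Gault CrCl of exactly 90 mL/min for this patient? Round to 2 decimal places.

Standard dose requires CrCl ≥ 90 mL/min.
Set (140 − 37) × 116.7 × 0.85 / (72 × SCr) = 90
SCr = (140 − 37) × 116.7 × 0.85 / (72 × 90) = 1.577 mg/dL

1.58 mg/dL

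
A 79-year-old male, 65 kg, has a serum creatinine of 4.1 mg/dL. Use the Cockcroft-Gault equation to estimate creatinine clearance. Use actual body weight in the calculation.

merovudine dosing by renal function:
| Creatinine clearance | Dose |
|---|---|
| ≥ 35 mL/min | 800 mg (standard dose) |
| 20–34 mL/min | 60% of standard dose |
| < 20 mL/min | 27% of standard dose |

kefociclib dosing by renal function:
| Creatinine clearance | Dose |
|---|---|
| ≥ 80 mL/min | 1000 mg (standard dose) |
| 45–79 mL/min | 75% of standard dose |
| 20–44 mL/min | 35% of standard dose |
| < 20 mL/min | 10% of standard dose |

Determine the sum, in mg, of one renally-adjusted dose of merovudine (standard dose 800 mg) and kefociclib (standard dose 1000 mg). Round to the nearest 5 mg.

CrCl = (140 − 79) × 65 / (72 × 4.1) = 3965.0 / 295.20 ≈ 13.4 mL/min
CrCl ≈ 13 mL/min.
merovudine: < 20 mL/min → 27% of 800 mg = 216 mg.
kefociclib: < 20 mL/min → 10% of 1000 mg = 100 mg.
Total = 216 + 100 = 316 mg.

315 mg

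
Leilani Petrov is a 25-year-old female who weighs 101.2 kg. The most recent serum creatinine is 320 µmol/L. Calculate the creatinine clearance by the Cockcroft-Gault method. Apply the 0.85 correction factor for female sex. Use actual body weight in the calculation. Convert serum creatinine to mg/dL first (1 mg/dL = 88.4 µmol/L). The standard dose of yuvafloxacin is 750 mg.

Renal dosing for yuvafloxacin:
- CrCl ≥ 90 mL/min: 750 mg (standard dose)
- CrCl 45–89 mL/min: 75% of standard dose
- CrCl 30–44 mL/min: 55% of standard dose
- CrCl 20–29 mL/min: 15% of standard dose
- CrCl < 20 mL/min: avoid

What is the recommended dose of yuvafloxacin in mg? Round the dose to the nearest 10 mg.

SCr = 320 / 88.4 = 3.62 mg/dL
CrCl = (140 − 25) × 101.2 / (72 × 3.62) × 0.85 = 11638.0 / 260.64 × 0.85 ≈ 38.0 mL/min
CrCl ≈ 38 mL/min → bracket 30–44 mL/min.
55% of 750 mg = 412.5 mg → 410 mg

410 mg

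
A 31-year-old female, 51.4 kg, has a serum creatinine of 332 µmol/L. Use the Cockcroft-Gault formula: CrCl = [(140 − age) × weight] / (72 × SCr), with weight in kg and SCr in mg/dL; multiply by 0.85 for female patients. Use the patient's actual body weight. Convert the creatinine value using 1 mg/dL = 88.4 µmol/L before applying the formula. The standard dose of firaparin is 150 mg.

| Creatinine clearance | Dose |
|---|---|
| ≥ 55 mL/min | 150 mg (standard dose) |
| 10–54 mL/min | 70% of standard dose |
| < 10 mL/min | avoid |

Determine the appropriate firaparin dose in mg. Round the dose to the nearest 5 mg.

105 mg

SCr = 332 / 88.4 = 3.756 mg/dL
CrCl = (140 − 31) × 51.4 / (72 × 3.756) × 0.85 = 5602.6 / 270.43 × 0.85 ≈ 17.6 mL/min
CrCl ≈ 18 mL/min → bracket 10–54 mL/min.
70% of 150 mg = 105 mg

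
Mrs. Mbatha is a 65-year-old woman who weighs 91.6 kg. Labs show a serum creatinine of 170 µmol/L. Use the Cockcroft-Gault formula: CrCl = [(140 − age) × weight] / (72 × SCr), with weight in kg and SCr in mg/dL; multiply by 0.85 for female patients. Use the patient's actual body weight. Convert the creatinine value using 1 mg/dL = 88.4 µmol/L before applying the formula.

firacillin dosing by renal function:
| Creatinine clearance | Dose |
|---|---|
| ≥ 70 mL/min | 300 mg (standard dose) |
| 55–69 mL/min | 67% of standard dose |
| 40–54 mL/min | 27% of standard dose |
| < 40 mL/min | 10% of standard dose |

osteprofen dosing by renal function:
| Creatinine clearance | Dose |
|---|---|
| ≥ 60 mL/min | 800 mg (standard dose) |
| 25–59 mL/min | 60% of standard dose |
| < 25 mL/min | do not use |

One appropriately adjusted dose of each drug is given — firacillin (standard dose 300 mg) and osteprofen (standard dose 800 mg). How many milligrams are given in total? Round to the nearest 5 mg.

560 mg

SCr = 170 / 88.4 = 1.923 mg/dL
CrCl = (140 − 65) × 91.6 / (72 × 1.923) × 0.85 = 6870.0 / 138.46 × 0.85 ≈ 42.2 mL/min
CrCl ≈ 42 mL/min.
firacillin: 40–54 mL/min → 27% of 300 mg = 81 mg.
osteprofen: 25–59 mL/min → 60% of 800 mg = 480 mg.
Total = 81 + 480 = 561 mg.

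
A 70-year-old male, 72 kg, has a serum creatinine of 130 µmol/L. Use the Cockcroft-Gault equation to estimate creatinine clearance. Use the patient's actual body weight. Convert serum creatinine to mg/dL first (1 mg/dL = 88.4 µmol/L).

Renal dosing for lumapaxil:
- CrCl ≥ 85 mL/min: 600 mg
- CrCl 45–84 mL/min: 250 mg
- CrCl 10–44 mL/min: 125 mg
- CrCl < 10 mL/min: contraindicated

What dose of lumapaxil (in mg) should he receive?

250 mg

SCr = 130 / 88.4 = 1.471 mg/dL
CrCl = (140 − 70) × 72 / (72 × 1.471) = 5040.0 / 105.91 ≈ 47.6 mL/min
CrCl ≈ 48 mL/min → bracket 45–84 mL/min.
Dose for this bracket: 250 mg.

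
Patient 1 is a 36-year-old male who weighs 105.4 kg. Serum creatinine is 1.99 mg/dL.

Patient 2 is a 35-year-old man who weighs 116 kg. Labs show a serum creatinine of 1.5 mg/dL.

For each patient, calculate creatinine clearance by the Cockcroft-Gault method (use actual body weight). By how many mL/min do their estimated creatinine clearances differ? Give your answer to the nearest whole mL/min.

36 mL/min

Patient 1: CrCl = (140 − 36) × 105.4 / (72 × 1.99) = 10961.6 / 143.28 ≈ 76.5 mL/min
Patient 2: CrCl = (140 − 35) × 116 / (72 × 1.5) = 12180.0 / 108.00 ≈ 112.8 mL/min
|76.5 − 112.8| = 36.3 mL/min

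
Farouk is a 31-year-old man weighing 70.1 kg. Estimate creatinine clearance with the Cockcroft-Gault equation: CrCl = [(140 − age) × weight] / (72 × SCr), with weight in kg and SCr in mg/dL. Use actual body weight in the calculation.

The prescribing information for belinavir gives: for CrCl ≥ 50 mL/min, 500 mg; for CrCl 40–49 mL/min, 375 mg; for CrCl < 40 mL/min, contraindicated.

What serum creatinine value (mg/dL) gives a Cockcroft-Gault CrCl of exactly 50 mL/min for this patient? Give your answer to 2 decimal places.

Standard dose requires CrCl ≥ 50 mL/min.
Set (140 − 31) × 70.1 / (72 × SCr) = 50
SCr = (140 − 31) × 70.1 / (72 × 50) = 2.122 mg/dL

2.12 mg/dL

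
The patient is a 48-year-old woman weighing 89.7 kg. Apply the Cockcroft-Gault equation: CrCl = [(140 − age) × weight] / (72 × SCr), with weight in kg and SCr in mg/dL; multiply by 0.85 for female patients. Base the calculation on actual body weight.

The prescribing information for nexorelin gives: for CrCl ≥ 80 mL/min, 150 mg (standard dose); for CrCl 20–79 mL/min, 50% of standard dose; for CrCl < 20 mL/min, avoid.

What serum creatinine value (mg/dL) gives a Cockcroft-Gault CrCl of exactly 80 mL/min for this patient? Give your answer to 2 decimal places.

1.22 mg/dL

Standard dose requires CrCl ≥ 80 mL/min.
Set (140 − 48) × 89.7 × 0.85 / (72 × SCr) = 80
SCr = (140 − 48) × 89.7 × 0.85 / (72 × 80) = 1.218 mg/dL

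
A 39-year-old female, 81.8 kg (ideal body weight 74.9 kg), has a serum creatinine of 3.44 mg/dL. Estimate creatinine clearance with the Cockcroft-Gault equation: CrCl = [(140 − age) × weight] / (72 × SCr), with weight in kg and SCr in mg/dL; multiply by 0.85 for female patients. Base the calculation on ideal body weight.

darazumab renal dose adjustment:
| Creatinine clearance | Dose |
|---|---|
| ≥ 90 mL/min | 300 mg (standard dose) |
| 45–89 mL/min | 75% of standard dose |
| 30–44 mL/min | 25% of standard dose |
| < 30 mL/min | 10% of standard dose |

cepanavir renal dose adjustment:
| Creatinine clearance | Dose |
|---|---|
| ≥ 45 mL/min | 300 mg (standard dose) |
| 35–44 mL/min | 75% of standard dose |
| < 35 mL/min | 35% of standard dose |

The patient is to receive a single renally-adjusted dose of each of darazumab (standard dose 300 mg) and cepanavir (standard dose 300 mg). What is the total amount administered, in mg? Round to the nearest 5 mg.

CrCl = (140 − 39) × 74.9 / (72 × 3.44) × 0.85 = 7564.9 / 247.68 × 0.85 ≈ 26.0 mL/min
CrCl ≈ 26 mL/min.
darazumab: < 30 mL/min → 10% of 300 mg = 30 mg.
cepanavir: < 35 mL/min → 35% of 300 mg = 105 mg.
Total = 30 + 105 = 135 mg.

135 mg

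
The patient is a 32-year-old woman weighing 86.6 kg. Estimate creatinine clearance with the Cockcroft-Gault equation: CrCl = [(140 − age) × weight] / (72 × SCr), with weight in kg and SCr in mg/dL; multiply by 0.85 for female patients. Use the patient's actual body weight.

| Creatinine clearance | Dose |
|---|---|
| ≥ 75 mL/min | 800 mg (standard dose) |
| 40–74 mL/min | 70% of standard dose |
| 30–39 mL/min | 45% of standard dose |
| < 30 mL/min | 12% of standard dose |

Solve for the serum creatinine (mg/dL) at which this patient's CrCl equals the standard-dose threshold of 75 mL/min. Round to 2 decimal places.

Standard dose requires CrCl ≥ 75 mL/min.
Set (140 − 32) × 86.6 × 0.85 / (72 × SCr) = 75
SCr = (140 − 32) × 86.6 × 0.85 / (72 × 75) = 1.472 mg/dL

1.47 mg/dL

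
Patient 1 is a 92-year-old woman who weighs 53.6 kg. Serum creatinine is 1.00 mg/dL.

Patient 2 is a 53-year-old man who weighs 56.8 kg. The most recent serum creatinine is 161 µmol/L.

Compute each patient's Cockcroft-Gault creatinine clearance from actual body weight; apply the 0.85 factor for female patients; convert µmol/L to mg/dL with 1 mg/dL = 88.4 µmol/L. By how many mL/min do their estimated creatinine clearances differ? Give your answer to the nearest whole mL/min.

Patient 1: CrCl = (140 − 92) × 53.6 / (72 × 1) × 0.85 = 2572.8 / 72.00 × 0.85 ≈ 30.4 mL/min
Patient 2: SCr = 161 / 88.4 = 1.821 mg/dL
Patient 2: CrCl = (140 − 53) × 56.8 / (72 × 1.821) = 4941.6 / 131.11 ≈ 37.7 mL/min
|30.4 − 37.7| = 7.3 mL/min

7 mL/min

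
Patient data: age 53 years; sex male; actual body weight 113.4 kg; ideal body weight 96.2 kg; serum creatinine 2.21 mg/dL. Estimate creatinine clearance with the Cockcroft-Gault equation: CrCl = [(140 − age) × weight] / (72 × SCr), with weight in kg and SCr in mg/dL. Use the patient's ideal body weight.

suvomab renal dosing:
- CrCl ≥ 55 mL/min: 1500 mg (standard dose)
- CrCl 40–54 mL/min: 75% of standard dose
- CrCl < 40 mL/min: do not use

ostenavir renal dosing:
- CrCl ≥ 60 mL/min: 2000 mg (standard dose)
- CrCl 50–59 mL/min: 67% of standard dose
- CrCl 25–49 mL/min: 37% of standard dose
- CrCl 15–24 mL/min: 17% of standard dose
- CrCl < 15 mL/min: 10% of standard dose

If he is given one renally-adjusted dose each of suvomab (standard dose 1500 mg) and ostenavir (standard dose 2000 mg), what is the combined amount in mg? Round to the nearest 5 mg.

CrCl = (140 − 53) × 96.2 / (72 × 2.21) = 8369.4 / 159.12 ≈ 52.6 mL/min
CrCl ≈ 53 mL/min.
suvomab: 40–54 mL/min → 75% of 1500 mg = 1125 mg.
ostenavir: 50–59 mL/min → 67% of 2000 mg = 1340 mg.
Total = 1125 + 1340 = 2465 mg.

2465 mg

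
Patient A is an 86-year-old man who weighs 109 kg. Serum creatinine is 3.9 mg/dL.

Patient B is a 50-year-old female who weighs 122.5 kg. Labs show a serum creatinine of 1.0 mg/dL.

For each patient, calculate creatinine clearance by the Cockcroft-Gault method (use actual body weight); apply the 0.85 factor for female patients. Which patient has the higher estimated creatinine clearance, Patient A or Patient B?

Patient B

Patient A: CrCl = (140 − 86) × 109 / (72 × 3.9) = 5886.0 / 280.80 ≈ 21.0 mL/min
Patient B: CrCl = (140 − 50) × 122.5 / (72 × 1) × 0.85 = 11025.0 / 72.00 × 0.85 ≈ 130.2 mL/min
21.0 vs 130.2 mL/min → Patient B is higher.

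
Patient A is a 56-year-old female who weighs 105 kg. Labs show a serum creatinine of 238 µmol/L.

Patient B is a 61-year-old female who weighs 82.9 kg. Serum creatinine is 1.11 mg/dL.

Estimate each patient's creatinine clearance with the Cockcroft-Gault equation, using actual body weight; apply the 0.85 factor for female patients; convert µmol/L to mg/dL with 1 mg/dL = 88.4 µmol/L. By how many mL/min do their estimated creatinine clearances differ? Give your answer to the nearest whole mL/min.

Patient A: SCr = 238 / 88.4 = 2.692 mg/dL
Patient A: CrCl = (140 − 56) × 105 / (72 × 2.692) × 0.85 = 8820.0 / 193.82 × 0.85 ≈ 38.7 mL/min
Patient B: CrCl = (140 − 61) × 82.9 / (72 × 1.11) × 0.85 = 6549.1 / 79.92 × 0.85 ≈ 69.7 mL/min
|38.7 − 69.7| = 31.0 mL/min

31 mL/min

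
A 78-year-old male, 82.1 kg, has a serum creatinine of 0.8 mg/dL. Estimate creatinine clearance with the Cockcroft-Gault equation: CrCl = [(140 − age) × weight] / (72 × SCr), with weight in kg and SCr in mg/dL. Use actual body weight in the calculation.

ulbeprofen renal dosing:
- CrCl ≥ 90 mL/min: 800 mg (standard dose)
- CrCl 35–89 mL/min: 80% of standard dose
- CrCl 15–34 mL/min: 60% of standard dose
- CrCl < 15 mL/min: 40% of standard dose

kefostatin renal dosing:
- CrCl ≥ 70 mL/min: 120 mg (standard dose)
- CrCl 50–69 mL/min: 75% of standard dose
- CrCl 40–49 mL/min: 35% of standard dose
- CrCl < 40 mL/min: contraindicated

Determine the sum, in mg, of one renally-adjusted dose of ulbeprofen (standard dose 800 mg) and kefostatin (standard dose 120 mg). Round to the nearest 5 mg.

760 mg

CrCl = (140 − 78) × 82.1 / (72 × 0.8) = 5090.2 / 57.60 ≈ 88.4 mL/min
CrCl ≈ 88 mL/min.
ulbeprofen: 35–89 mL/min → 80% of 800 mg = 640 mg.
kefostatin: ≥ 70 mL/min → 100% of 120 mg = 120 mg.
Total = 640 + 120 = 760 mg.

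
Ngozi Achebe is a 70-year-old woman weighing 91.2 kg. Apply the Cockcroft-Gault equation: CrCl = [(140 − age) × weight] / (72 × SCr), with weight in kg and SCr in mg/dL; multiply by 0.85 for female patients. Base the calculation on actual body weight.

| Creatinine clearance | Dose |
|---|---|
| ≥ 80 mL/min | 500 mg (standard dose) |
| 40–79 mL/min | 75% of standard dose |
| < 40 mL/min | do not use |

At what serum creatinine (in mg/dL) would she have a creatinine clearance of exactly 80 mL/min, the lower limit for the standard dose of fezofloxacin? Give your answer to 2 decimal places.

0.94 mg/dL

Standard dose requires CrCl ≥ 80 mL/min.
Set (140 − 70) × 91.2 × 0.85 / (72 × SCr) = 80
SCr = (140 − 70) × 91.2 × 0.85 / (72 × 80) = 0.942 mg/dL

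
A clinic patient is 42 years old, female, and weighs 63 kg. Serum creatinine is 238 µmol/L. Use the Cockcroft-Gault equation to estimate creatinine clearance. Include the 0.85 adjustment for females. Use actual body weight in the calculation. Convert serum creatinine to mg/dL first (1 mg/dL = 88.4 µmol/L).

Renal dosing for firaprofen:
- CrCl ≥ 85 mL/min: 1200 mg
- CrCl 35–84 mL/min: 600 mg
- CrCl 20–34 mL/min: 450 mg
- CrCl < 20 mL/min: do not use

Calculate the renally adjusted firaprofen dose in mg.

450 mg

SCr = 238 / 88.4 = 2.692 mg/dL
CrCl = (140 − 42) × 63 / (72 × 2.692) × 0.85 = 6174.0 / 193.82 × 0.85 ≈ 27.1 mL/min
CrCl ≈ 27 mL/min → bracket 20–34 mL/min.
Dose for this bracket: 450 mg.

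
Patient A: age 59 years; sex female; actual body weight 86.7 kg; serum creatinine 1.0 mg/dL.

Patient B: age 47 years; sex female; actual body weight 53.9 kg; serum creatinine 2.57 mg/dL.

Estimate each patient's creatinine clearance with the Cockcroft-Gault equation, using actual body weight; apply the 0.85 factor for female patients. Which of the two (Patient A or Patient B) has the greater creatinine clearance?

Patient A

Patient A: CrCl = (140 − 59) × 86.7 / (72 × 1) × 0.85 = 7022.7 / 72.00 × 0.85 ≈ 82.9 mL/min
Patient B: CrCl = (140 − 47) × 53.9 / (72 × 2.57) × 0.85 = 5012.7 / 185.04 × 0.85 ≈ 23.0 mL/min
82.9 vs 23.0 mL/min → Patient A is higher.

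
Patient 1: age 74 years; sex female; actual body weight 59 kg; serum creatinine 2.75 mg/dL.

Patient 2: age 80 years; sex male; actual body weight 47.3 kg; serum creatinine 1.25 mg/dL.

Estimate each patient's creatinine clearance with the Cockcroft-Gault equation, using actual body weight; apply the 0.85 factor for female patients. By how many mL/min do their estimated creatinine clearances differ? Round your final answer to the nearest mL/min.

Patient 1: CrCl = (140 − 74) × 59 / (72 × 2.75) × 0.85 = 3894.0 / 198.00 × 0.85 ≈ 16.7 mL/min
Patient 2: CrCl = (140 − 80) × 47.3 / (72 × 1.25) = 2838.0 / 90.00 ≈ 31.5 mL/min
|16.7 − 31.5| = 14.8 mL/min

15 mL/min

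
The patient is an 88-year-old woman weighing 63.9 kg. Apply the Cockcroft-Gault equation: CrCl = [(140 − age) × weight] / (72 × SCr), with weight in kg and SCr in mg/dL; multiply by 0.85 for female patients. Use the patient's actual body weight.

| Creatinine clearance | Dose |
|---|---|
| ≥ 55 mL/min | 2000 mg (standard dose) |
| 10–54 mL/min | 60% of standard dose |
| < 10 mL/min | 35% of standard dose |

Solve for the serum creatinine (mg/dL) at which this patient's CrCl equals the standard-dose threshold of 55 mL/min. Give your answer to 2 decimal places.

Standard dose requires CrCl ≥ 55 mL/min.
Set (140 − 88) × 63.9 × 0.85 / (72 × SCr) = 55
SCr = (140 − 88) × 63.9 × 0.85 / (72 × 55) = 0.713 mg/dL

0.71 mg/dL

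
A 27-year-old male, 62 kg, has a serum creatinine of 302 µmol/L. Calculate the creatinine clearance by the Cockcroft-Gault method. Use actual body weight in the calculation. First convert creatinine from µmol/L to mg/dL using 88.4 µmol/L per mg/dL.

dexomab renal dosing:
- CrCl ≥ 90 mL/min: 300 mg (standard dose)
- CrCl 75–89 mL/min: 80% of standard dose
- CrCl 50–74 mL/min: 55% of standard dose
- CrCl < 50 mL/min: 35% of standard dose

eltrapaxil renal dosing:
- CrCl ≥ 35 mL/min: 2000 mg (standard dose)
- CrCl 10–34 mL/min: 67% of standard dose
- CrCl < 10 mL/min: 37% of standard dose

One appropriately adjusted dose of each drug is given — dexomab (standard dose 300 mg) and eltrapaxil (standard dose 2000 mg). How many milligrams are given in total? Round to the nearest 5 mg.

1445 mg

SCr = 302 / 88.4 = 3.416 mg/dL
CrCl = (140 − 27) × 62 / (72 × 3.416) = 7006.0 / 245.95 ≈ 28.5 mL/min
CrCl ≈ 28 mL/min.
dexomab: < 50 mL/min → 35% of 300 mg = 105 mg.
eltrapaxil: 10–34 mL/min → 67% of 2000 mg = 1340 mg.
Total = 105 + 1340 = 1445 mg.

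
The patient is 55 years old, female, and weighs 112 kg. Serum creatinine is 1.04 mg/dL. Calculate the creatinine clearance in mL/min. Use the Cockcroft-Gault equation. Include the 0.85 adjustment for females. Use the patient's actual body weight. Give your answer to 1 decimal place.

CrCl = (140 − 55) × 112 / (72 × 1.04) × 0.85 = 9520.0 / 74.88 × 0.85 ≈ 108.1 mL/min

108.1 mL/min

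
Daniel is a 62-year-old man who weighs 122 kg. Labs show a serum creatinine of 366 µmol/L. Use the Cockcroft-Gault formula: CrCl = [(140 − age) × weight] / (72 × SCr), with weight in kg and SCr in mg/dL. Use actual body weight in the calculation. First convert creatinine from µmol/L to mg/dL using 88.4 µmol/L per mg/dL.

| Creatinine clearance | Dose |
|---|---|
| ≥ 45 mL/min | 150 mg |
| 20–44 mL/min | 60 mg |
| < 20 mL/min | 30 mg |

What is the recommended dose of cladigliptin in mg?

60 mg

SCr = 366 / 88.4 = 4.14 mg/dL
CrCl = (140 − 62) × 122 / (72 × 4.14) = 9516.0 / 298.08 ≈ 31.9 mL/min
CrCl ≈ 32 mL/min → bracket 20–44 mL/min.
Dose for this bracket: 60 mg.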